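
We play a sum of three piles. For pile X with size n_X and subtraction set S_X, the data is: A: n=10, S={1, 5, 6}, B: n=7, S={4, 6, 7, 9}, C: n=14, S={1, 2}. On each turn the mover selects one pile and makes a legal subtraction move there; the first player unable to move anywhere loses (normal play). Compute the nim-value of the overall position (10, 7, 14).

1

Pile A, S = {1, 5, 6}:
G(0) = 0
G(1) = mex{0} = 1
G(2) = mex{1} = 0
G(3) = mex{0} = 1
G(4) = mex{1} = 0
G(5) = mex{0,0} = 1
G(6) = mex{1,1,0} = 2
G(7) = mex{2,0,1} = 3
G(8) = mex{3,1,0} = 2
G(9) = mex{2,0,1} = 3
G(10) = mex{3,1,0} = 2
G_A(10) = 2.
Pile B, S = {4, 6, 7, 9}:
G(0) = 0
G(1) = mex{} = 0
G(2) = mex{} = 0
G(3) = mex{} = 0
G(4) = mex{0} = 1
G(5) = mex{0} = 1
G(6) = mex{0,0} = 1
G(7) = mex{0,0,0} = 1
G_B(7) = 1.
Pile C, S = {1, 2}:
n :  0  1  2  3  4  5  6  7  8  9 10 11 12 13 14
G :  0  1  2  0  1  2  0  1  2  0  1  2  0  1  2
G_C(14) = 2.
Combined Grundy value = 2 ⊕ 1 ⊕ 2 = 1.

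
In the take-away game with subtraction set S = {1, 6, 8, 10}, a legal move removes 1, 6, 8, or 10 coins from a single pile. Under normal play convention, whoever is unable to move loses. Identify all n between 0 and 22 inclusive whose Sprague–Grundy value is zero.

n :  0  1  2  3  4  5  6  7  8  9 10 11 12 13 14 15 16 17 18 19 20 21 22
G :  0  1  0  1  0  1  2  0  1  0  1  0  1  2  3  2  0  1  0  1  0  1  2
P-positions are exactly the n with G(n) = 0.

0, 2, 4, 7, 9, 11, 16, 18, 20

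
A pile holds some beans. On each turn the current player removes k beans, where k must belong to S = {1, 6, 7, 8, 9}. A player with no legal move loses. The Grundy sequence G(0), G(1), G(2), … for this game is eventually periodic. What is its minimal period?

14

G(0) = 0
G(1) = mex{0} = 1
G(2) = mex{1} = 0
G(3) = mex{0} = 1
G(4) = mex{1} = 0
G(5) = mex{0} = 1
G(6) = mex{1,0} = 2
G(7) = mex{2,1,0} = 3
G(8) = mex{3,0,1,0} = 2
G(9) = mex{2,1,0,1,0} = 3
G(10) = mex{3,0,1,0,1} = 2
G(11) = mex{2,1,0,1,0} = 3
G(12) = mex{3,2,1,0,1} = 4
G(13) = mex{4,3,2,1,0} = 5
G(14) = mex{5,2,3,2,1} = 0
G(15) = mex{0,3,2,3,2} = 1
G(16) = mex{1,2,3,2,3} = 0
G(17) = mex{0,3,2,3,2} = 1
G(18) = mex{1,4,3,2,3} = 0
G(19) = mex{0,5,4,3,2} = 1
G(20) = mex{1,0,5,4,3} = 2
G(21) = mex{2,1,0,5,4} = 3
G(22) = mex{3,0,1,0,5} = 2
G(23) = mex{2,1,0,1,0} = 3
G(24) = mex{3,0,1,0,1} = 2
G(25) = mex{2,1,0,1,0} = 3
G(26) = mex{3,2,1,0,1} = 4
G(27) = mex{4,3,2,1,0} = 5
G(28) = mex{5,2,3,2,1} = 0
G(29) = mex{0,3,2,3,2} = 1
G(n+14) = G(n) holds for n = 0,…,8 (a full window of length max(S) = 9), so the sequence is purely periodic with period 14.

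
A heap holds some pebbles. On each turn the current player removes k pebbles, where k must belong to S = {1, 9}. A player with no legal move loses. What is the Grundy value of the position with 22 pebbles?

n :  0  1  2  3  4  5  6  7  8  9 10 11 12 13 14 15 16 17 18 19 20 21 22
G :  0  1  0  1  0  1  0  1  0  1  0  1  0  1  0  1  0  1  0  1  0  1  0

0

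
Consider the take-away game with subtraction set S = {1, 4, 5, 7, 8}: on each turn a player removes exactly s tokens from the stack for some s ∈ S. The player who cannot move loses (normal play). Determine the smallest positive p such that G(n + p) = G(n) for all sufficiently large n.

11

n :  0  1  2  3  4  5  6  7  8  9 10 11 12 13 14 15 16 17 18 19 20 21 22 23
G :  0  1  0  1  2  3  2  3  4  5  4  0  1  0  1  2  3  2  3  4  5  4  0  1
G(n+11) = G(n) holds for n = 0,…,7 (a full window of length max(S) = 8), so the sequence is purely periodic with period 11.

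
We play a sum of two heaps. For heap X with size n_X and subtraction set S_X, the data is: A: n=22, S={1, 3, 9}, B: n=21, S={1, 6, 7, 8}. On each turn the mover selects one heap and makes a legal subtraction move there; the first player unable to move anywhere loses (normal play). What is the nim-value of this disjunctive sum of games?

2

Heap A, S = {1, 3, 9}:
n :  0  1  2  3  4  5  6  7  8  9 10 11 12 13 14 15 16 17 18 19 20 21 22
G :  0  1  0  1  0  1  0  1  0  1  0  1  0  1  0  1  0  1  0  1  0  1  0
G_A(22) = 0.
Heap B, S = {1, 6, 7, 8}:
G(0) = 0
G(1) = mex{0} = 1
G(2) = mex{1} = 0
G(3) = mex{0} = 1
G(4) = mex{1} = 0
G(5) = mex{0} = 1
G(6) = mex{1,0} = 2
G(7) = mex{2,1,0} = 3
G(8) = mex{3,0,1,0} = 2
G(9) = mex{2,1,0,1} = 3
G(10) = mex{3,0,1,0} = 2
G(11) = mex{2,1,0,1} = 3
G(12) = mex{3,2,1,0} = 4
G(13) = mex{4,3,2,1} = 0
G(14) = mex{0,2,3,2} = 1
G(15) = mex{1,3,2,3} = 0
G(16) = mex{0,2,3,2} = 1
G(17) = mex{1,3,2,3} = 0
G(18) = mex{0,4,3,2} = 1
G(19) = mex{1,0,4,3} = 2
G(20) = mex{2,1,0,4} = 3
G(21) = mex{3,0,1,0} = 2
G_B(21) = 2.
Combined Grundy value = 0 ⊕ 2 = 2.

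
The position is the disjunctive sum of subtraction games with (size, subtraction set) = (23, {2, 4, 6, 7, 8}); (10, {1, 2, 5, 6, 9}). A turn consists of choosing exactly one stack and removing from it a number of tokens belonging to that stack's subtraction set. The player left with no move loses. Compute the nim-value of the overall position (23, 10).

1

Stack A, S = {2, 4, 6, 7, 8}:
n :  0  1  2  3  4  5  6  7  8  9 10 11 12 13 14 15 16 17 18 19 20 21 22 23
G :  0  0  1  1  2  2  3  3  4  4  0  0  1  1  2  2  3  3  4  4  0  0  1  1
G_A(23) = 1.
Stack B, S = {1, 2, 5, 6, 9}:
G(0) = 0
G(1) = mex{0} = 1
G(2) = mex{1,0} = 2
G(3) = mex{2,1} = 0
G(4) = mex{0,2} = 1
G(5) = mex{1,0,0} = 2
G(6) = mex{2,1,1,0} = 3
G(7) = mex{3,2,2,1} = 0
G(8) = mex{0,3,0,2} = 1
G(9) = mex{1,0,1,0,0} = 2
G(10) = mex{2,1,2,1,1} = 0
G_B(10) = 0.
Combined Grundy value = 1 ⊕ 0 = 1.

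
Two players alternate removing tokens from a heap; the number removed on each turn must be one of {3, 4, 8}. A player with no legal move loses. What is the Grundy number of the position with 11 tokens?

3

n :  0  1  2  3  4  5  6  7  8  9 10 11
G :  0  0  0  1  1  1  2  0  2  3  1  3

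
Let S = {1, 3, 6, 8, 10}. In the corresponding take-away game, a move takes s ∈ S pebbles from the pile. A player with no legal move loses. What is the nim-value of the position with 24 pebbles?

2

G(0) = 0
G(1) = mex{0} = 1
G(2) = mex{1} = 0
G(3) = mex{0,0} = 1
G(4) = mex{1,1} = 0
G(5) = mex{0,0} = 1
G(6) = mex{1,1,0} = 2
G(7) = mex{2,0,1} = 3
G(8) = mex{3,1,0,0} = 2
G(9) = mex{2,2,1,1} = 0
G(10) = mex{0,3,0,0,0} = 1
G(11) = mex{1,2,1,1,1} = 0
G(12) = mex{0,0,2,0,0} = 1
G(13) = mex{1,1,3,1,1} = 0
G(14) = mex{0,0,2,2,0} = 1
G(15) = mex{1,1,0,3,1} = 2
G(16) = mex{2,0,1,2,2} = 3
G(17) = mex{3,1,0,0,3} = 2
G(18) = mex{2,2,1,1,2} = 0
G(19) = mex{0,3,0,0,0} = 1
G(20) = mex{1,2,1,1,1} = 0
G(21) = mex{0,0,2,0,0} = 1
G(22) = mex{1,1,3,1,1} = 0
G(23) = mex{0,0,2,2,0} = 1
G(24) = mex{1,1,0,3,1} = 2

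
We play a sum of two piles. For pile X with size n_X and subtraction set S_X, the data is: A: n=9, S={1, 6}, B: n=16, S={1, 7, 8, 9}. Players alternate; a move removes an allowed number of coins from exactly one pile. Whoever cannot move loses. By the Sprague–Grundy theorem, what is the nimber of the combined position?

Pile A, S = {1, 6}:
n : 0 1 2 3 4 5 6 7 8 9
G : 0 1 0 1 0 1 2 0 1 0
G_A(9) = 0.
Pile B, S = {1, 7, 8, 9}:
G(0) = 0
G(1) = mex{0} = 1
G(2) = mex{1} = 0
G(3) = mex{0} = 1
G(4) = mex{1} = 0
G(5) = mex{0} = 1
G(6) = mex{1} = 0
G(7) = mex{0,0} = 1
G(8) = mex{1,1,0} = 2
G(9) = mex{2,0,1,0} = 3
G(10) = mex{3,1,0,1} = 2
G(11) = mex{2,0,1,0} = 3
G(12) = mex{3,1,0,1} = 2
G(13) = mex{2,0,1,0} = 3
G(14) = mex{3,1,0,1} = 2
G(15) = mex{2,2,1,0} = 3
G(16) = mex{3,3,2,1} = 0
G_B(16) = 0.
Combined Grundy value = 0 ⊕ 0 = 0.

0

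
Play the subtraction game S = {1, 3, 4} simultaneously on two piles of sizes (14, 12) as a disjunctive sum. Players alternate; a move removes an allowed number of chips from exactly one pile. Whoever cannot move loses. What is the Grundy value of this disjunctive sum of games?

3

All piles use S = {1, 3, 4}:
G(0) = 0
G(1) = mex{0} = 1
G(2) = mex{1} = 0
G(3) = mex{0,0} = 1
G(4) = mex{1,1,0} = 2
G(5) = mex{2,0,1} = 3
G(6) = mex{3,1,0} = 2
G(7) = mex{2,2,1} = 0
G(8) = mex{0,3,2} = 1
G(9) = mex{1,2,3} = 0
G(10) = mex{0,0,2} = 1
G(11) = mex{1,1,0} = 2
G(12) = mex{2,0,1} = 3
G(13) = mex{3,1,0} = 2
G(14) = mex{2,2,1} = 0
Pile A: G(14) = 0.
Pile B: G(12) = 3.
Combined Grundy value = 0 ⊕ 3 = 3.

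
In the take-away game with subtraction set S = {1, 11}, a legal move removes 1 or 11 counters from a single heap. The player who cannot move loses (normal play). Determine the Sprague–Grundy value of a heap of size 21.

1

n :  0  1  2  3  4  5  6  7  8  9 10 11 12 13 14 15 16 17 18 19 20 21
G :  0  1  0  1  0  1  0  1  0  1  0  1  0  1  0  1  0  1  0  1  0  1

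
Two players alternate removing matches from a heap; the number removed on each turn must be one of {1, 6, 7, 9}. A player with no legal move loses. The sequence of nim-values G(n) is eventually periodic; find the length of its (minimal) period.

12

G(0) = 0
G(1) = mex{0} = 1
G(2) = mex{1} = 0
G(3) = mex{0} = 1
G(4) = mex{1} = 0
G(5) = mex{0} = 1
G(6) = mex{1,0} = 2
G(7) = mex{2,1,0} = 3
G(8) = mex{3,0,1} = 2
G(9) = mex{2,1,0,0} = 3
G(10) = mex{3,0,1,1} = 2
G(11) = mex{2,1,0,0} = 3
G(12) = mex{3,2,1,1} = 0
G(13) = mex{0,3,2,0} = 1
G(14) = mex{1,2,3,1} = 0
G(15) = mex{0,3,2,2} = 1
G(16) = mex{1,2,3,3} = 0
G(17) = mex{0,3,2,2} = 1
G(18) = mex{1,0,3,3} = 2
G(19) = mex{2,1,0,2} = 3
G(20) = mex{3,0,1,3} = 2
G(21) = mex{2,1,0,0} = 3
G(22) = mex{3,0,1,1} = 2
G(23) = mex{2,1,0,0} = 3
G(24) = mex{3,2,1,1} = 0
G(25) = mex{0,3,2,0} = 1
G(n+12) = G(n) holds for n = 0,…,8 (a full window of length max(S) = 9), so the sequence is purely periodic with period 12.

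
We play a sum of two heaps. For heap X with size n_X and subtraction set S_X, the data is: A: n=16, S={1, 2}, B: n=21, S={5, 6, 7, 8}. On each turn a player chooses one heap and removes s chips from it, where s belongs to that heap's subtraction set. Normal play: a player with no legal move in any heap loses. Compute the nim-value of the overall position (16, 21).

Heap A, S = {1, 2}:
n :  0  1  2  3  4  5  6  7  8  9 10 11 12 13 14 15 16
G :  0  1  2  0  1  2  0  1  2  0  1  2  0  1  2  0  1
G_A(16) = 1.
Heap B, S = {5, 6, 7, 8}:
G(0) = 0
G(1) = mex{} = 0
G(2) = mex{} = 0
G(3) = mex{} = 0
G(4) = mex{} = 0
G(5) = mex{0} = 1
G(6) = mex{0,0} = 1
G(7) = mex{0,0,0} = 1
G(8) = mex{0,0,0,0} = 1
G(9) = mex{0,0,0,0} = 1
G(10) = mex{1,0,0,0} = 2
G(11) = mex{1,1,0,0} = 2
G(12) = mex{1,1,1,0} = 2
G(13) = mex{1,1,1,1} = 0
G(14) = mex{1,1,1,1} = 0
G(15) = mex{2,1,1,1} = 0
G(16) = mex{2,2,1,1} = 0
G(17) = mex{2,2,2,1} = 0
G(18) = mex{0,2,2,2} = 1
G(19) = mex{0,0,2,2} = 1
G(20) = mex{0,0,0,2} = 1
G(21) = mex{0,0,0,0} = 1
G_B(21) = 1.
Combined Grundy value = 1 ⊕ 1 = 0.

0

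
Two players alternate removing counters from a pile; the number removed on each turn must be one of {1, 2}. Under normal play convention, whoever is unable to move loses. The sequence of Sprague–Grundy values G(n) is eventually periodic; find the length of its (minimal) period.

n :  0  1  2  3  4  5  6  7  8  9 10 11 12 13 14
G :  0  1  2  0  1  2  0  1  2  0  1  2  0  1  2
G(n+3) = G(n) holds for n = 0,…,1 (a full window of length max(S) = 2), so the sequence is purely periodic with period 3.

3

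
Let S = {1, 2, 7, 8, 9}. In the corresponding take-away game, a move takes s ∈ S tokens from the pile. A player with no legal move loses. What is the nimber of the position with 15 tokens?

G(0) = 0
G(1) = mex{0} = 1
G(2) = mex{1,0} = 2
G(3) = mex{2,1} = 0
G(4) = mex{0,2} = 1
G(5) = mex{1,0} = 2
G(6) = mex{2,1} = 0
G(7) = mex{0,2,0} = 1
G(8) = mex{1,0,1,0} = 2
G(9) = mex{2,1,2,1,0} = 3
G(10) = mex{3,2,0,2,1} = 4
G(11) = mex{4,3,1,0,2} = 5
G(12) = mex{5,4,2,1,0} = 3
G(13) = mex{3,5,0,2,1} = 4
G(14) = mex{4,3,1,0,2} = 5
G(15) = mex{5,4,2,1,0} = 3

3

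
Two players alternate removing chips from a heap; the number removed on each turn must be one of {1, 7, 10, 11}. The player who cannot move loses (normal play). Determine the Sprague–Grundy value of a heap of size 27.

1

n :  0  1  2  3  4  5  6  7  8  9 10 11 12 13 14 15 16 17 18 19 20 21 22 23 24 25 26 27
G :  0  1  0  1  0  1  0  1  0  1  2  3  2  3  2  3  2  3  2  3  0  1  0  1  0  1  0  1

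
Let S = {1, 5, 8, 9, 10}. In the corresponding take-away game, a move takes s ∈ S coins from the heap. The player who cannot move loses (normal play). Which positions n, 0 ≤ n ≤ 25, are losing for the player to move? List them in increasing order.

0, 2, 4, 6, 17, 19, 21, 23

n :  0  1  2  3  4  5  6  7  8  9 10 11 12 13 14 15 16 17 18 19 20 21 22 23 24 25
G :  0  1  0  1  0  1  0  1  2  3  2  3  2  3  2  3  4  0  1  0  1  0  1  0  1  2
P-positions are exactly the n with G(n) = 0.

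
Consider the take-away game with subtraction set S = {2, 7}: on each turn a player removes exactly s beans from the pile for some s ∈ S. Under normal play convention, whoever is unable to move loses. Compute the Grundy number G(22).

G(0) = 0
G(1) = mex{} = 0
G(2) = mex{0} = 1
G(3) = mex{0} = 1
G(4) = mex{1} = 0
G(5) = mex{1} = 0
G(6) = mex{0} = 1
G(7) = mex{0,0} = 1
G(8) = mex{1,0} = 2
G(9) = mex{1,1} = 0
G(10) = mex{2,1} = 0
G(11) = mex{0,0} = 1
G(12) = mex{0,0} = 1
G(13) = mex{1,1} = 0
G(14) = mex{1,1} = 0
G(15) = mex{0,2} = 1
G(16) = mex{0,0} = 1
G(17) = mex{1,0} = 2
G(18) = mex{1,1} = 0
G(19) = mex{2,1} = 0
G(20) = mex{0,0} = 1
G(21) = mex{0,0} = 1
G(22) = mex{1,1} = 0

0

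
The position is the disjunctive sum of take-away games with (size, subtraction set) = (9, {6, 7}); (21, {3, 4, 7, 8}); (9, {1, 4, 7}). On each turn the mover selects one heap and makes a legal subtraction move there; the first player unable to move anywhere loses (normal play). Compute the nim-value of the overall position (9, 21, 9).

3

Heap A, S = {6, 7}:
G(0) = 0
G(1) = mex{} = 0
G(2) = mex{} = 0
G(3) = mex{} = 0
G(4) = mex{} = 0
G(5) = mex{} = 0
G(6) = mex{0} = 1
G(7) = mex{0,0} = 1
G(8) = mex{0,0} = 1
G(9) = mex{0,0} = 1
G_A(9) = 1.
Heap B, S = {3, 4, 7, 8}:
n :  0  1  2  3  4  5  6  7  8  9 10 11 12 13 14 15 16 17 18 19 20 21
G :  0  0  0  1  1  1  2  2  2  3  3  0  0  0  1  1  1  2  2  2  3  3
G_B(21) = 3.
Heap C, S = {1, 4, 7}:
n : 0 1 2 3 4 5 6 7 8 9
G : 0 1 0 1 2 0 1 2 0 1
G_C(9) = 1.
Combined Grundy value = 1 ⊕ 3 ⊕ 1 = 3.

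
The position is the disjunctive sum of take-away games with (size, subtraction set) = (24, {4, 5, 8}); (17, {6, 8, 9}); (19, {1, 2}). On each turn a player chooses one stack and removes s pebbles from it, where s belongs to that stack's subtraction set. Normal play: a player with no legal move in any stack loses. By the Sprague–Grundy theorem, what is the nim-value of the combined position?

1

Stack A, S = {4, 5, 8}:
G(0) = 0
G(1) = mex{} = 0
G(2) = mex{} = 0
G(3) = mex{} = 0
G(4) = mex{0} = 1
G(5) = mex{0,0} = 1
G(6) = mex{0,0} = 1
G(7) = mex{0,0} = 1
G(8) = mex{1,0,0} = 2
G(9) = mex{1,1,0} = 2
G(10) = mex{1,1,0} = 2
G(11) = mex{1,1,0} = 2
G(12) = mex{2,1,1} = 0
G(13) = mex{2,2,1} = 0
G(14) = mex{2,2,1} = 0
G(15) = mex{2,2,1} = 0
G(16) = mex{0,2,2} = 1
G(17) = mex{0,0,2} = 1
G(18) = mex{0,0,2} = 1
G(19) = mex{0,0,2} = 1
G(20) = mex{1,0,0} = 2
G(21) = mex{1,1,0} = 2
G(22) = mex{1,1,0} = 2
G(23) = mex{1,1,0} = 2
G(24) = mex{2,1,1} = 0
G_A(24) = 0.
Stack B, S = {6, 8, 9}:
G(0) = 0
G(1) = mex{} = 0
G(2) = mex{} = 0
G(3) = mex{} = 0
G(4) = mex{} = 0
G(5) = mex{} = 0
G(6) = mex{0} = 1
G(7) = mex{0} = 1
G(8) = mex{0,0} = 1
G(9) = mex{0,0,0} = 1
G(10) = mex{0,0,0} = 1
G(11) = mex{0,0,0} = 1
G(12) = mex{1,0,0} = 2
G(13) = mex{1,0,0} = 2
G(14) = mex{1,1,0} = 2
G(15) = mex{1,1,1} = 0
G(16) = mex{1,1,1} = 0
G(17) = mex{1,1,1} = 0
G_B(17) = 0.
Stack C, S = {1, 2}:
n :  0  1  2  3  4  5  6  7  8  9 10 11 12 13 14 15 16 17 18 19
G :  0  1  2  0  1  2  0  1  2  0  1  2  0  1  2  0  1  2  0  1
G_C(19) = 1.
Combined Grundy value = 0 ⊕ 0 ⊕ 1 = 1.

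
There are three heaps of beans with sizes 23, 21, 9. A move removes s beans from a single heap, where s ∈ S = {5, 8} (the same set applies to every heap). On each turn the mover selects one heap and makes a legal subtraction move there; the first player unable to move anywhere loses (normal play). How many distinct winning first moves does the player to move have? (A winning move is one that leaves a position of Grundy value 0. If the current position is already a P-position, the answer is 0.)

All heaps use S = {5, 8}:
G(0) = 0
G(1) = mex{} = 0
G(2) = mex{} = 0
G(3) = mex{} = 0
G(4) = mex{} = 0
G(5) = mex{0} = 1
G(6) = mex{0} = 1
G(7) = mex{0} = 1
G(8) = mex{0,0} = 1
G(9) = mex{0,0} = 1
G(10) = mex{1,0} = 2
G(11) = mex{1,0} = 2
G(12) = mex{1,0} = 2
G(13) = mex{1,1} = 0
G(14) = mex{1,1} = 0
G(15) = mex{2,1} = 0
G(16) = mex{2,1} = 0
G(17) = mex{2,1} = 0
G(18) = mex{0,2} = 1
G(19) = mex{0,2} = 1
G(20) = mex{0,2} = 1
G(21) = mex{0,0} = 1
G(22) = mex{0,0} = 1
G(23) = mex{1,0} = 2
Heap A: G(23) = 2.
Heap B: G(21) = 1.
Heap C: G(9) = 1.
Combined Grundy value = 2 ⊕ 1 ⊕ 1 = 2.
A winning move leaves total XOR = 0, i.e. changes one component's Grundy value g to g ⊕ X where X is the current total.
Heap A: need g' = 2⊕2 = 0. Options: 23−5→G=1, 23−8→G=0. Hits: 1.
Heap B: need g' = 1⊕2 = 3. Options: 21−5→G=0, 21−8→G=0. Hits: 0.
Heap C: need g' = 1⊕2 = 3. Options: 9−5→G=0, 9−8→G=0. Hits: 0.

1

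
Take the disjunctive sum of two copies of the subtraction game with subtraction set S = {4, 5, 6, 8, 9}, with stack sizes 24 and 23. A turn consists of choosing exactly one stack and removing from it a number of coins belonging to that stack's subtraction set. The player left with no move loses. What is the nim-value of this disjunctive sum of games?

All stacks use S = {4, 5, 6, 8, 9}:
G(0) = 0
G(1) = mex{} = 0
G(2) = mex{} = 0
G(3) = mex{} = 0
G(4) = mex{0} = 1
G(5) = mex{0,0} = 1
G(6) = mex{0,0,0} = 1
G(7) = mex{0,0,0} = 1
G(8) = mex{1,0,0,0} = 2
G(9) = mex{1,1,0,0,0} = 2
G(10) = mex{1,1,1,0,0} = 2
G(11) = mex{1,1,1,0,0} = 2
G(12) = mex{2,1,1,1,0} = 3
G(13) = mex{2,2,1,1,1} = 0
G(14) = mex{2,2,2,1,1} = 0
G(15) = mex{2,2,2,1,1} = 0
G(16) = mex{3,2,2,2,1} = 0
G(17) = mex{0,3,2,2,2} = 1
G(18) = mex{0,0,3,2,2} = 1
G(19) = mex{0,0,0,2,2} = 1
G(20) = mex{0,0,0,3,2} = 1
G(21) = mex{1,0,0,0,3} = 2
G(22) = mex{1,1,0,0,0} = 2
G(23) = mex{1,1,1,0,0} = 2
G(24) = mex{1,1,1,0,0} = 2
Stack A: G(24) = 2.
Stack B: G(23) = 2.
Combined Grundy value = 2 ⊕ 2 = 0.

0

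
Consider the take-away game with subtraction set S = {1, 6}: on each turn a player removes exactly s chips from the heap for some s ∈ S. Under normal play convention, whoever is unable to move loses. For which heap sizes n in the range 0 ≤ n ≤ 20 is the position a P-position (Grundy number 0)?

G(0) = 0
G(1) = mex{0} = 1
G(2) = mex{1} = 0
G(3) = mex{0} = 1
G(4) = mex{1} = 0
G(5) = mex{0} = 1
G(6) = mex{1,0} = 2
G(7) = mex{2,1} = 0
G(8) = mex{0,0} = 1
G(9) = mex{1,1} = 0
G(10) = mex{0,0} = 1
G(11) = mex{1,1} = 0
G(12) = mex{0,2} = 1
G(13) = mex{1,0} = 2
G(14) = mex{2,1} = 0
G(15) = mex{0,0} = 1
G(16) = mex{1,1} = 0
G(17) = mex{0,0} = 1
G(18) = mex{1,1} = 0
G(19) = mex{0,2} = 1
G(20) = mex{1,0} = 2
P-positions are exactly the n with G(n) = 0.

0, 2, 4, 7, 9, 11, 14, 16, 18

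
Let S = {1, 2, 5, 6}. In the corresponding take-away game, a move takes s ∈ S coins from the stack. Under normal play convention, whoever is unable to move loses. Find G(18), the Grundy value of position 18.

n :  0  1  2  3  4  5  6  7  8  9 10 11 12 13 14 15 16 17 18
G :  0  1  2  0  1  2  3  0  1  2  0  1  2  3  0  1  2  0  1

1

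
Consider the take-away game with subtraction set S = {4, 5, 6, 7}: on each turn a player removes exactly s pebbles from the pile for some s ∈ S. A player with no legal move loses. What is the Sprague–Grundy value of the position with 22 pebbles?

n :  0  1  2  3  4  5  6  7  8  9 10 11 12 13 14 15 16 17 18 19 20 21 22
G :  0  0  0  0  1  1  1  1  2  2  2  0  0  0  0  1  1  1  1  2  2  2  0

0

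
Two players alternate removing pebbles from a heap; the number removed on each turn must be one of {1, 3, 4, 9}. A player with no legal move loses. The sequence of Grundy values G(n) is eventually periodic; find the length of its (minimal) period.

G(0) = 0
G(1) = mex{0} = 1
G(2) = mex{1} = 0
G(3) = mex{0,0} = 1
G(4) = mex{1,1,0} = 2
G(5) = mex{2,0,1} = 3
G(6) = mex{3,1,0} = 2
G(7) = mex{2,2,1} = 0
G(8) = mex{0,3,2} = 1
G(9) = mex{1,2,3,0} = 4
G(10) = mex{4,0,2,1} = 3
G(11) = mex{3,1,0,0} = 2
G(12) = mex{2,4,1,1} = 0
G(13) = mex{0,3,4,2} = 1
G(14) = mex{1,2,3,3} = 0
G(15) = mex{0,0,2,2} = 1
G(16) = mex{1,1,0,0} = 2
G(17) = mex{2,0,1,1} = 3
G(18) = mex{3,1,0,4} = 2
G(19) = mex{2,2,1,3} = 0
G(20) = mex{0,3,2,2} = 1
G(21) = mex{1,2,3,0} = 4
G(22) = mex{4,0,2,1} = 3
G(23) = mex{3,1,0,0} = 2
G(24) = mex{2,4,1,1} = 0
G(25) = mex{0,3,4,2} = 1
G(n+12) = G(n) holds for n = 0,…,8 (a full window of length max(S) = 9), so the sequence is purely periodic with period 12.

12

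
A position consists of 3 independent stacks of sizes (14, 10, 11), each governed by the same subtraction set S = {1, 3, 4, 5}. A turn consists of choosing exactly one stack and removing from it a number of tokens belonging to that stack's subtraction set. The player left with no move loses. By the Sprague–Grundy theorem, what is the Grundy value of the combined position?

All stacks use S = {1, 3, 4, 5}:
n :  0  1  2  3  4  5  6  7  8  9 10 11 12 13 14
G :  0  1  0  1  2  3  2  3  0  1  0  1  2  3  2
Stack A: G(14) = 2.
Stack B: G(10) = 0.
Stack C: G(11) = 1.
Combined Grundy value = 2 ⊕ 0 ⊕ 1 = 3.

3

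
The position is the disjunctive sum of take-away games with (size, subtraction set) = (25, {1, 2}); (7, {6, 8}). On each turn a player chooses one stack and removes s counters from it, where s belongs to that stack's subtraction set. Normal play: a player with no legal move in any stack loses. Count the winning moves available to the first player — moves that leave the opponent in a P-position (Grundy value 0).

0

Stack A, S = {1, 2}:
G(0) = 0
G(1) = mex{0} = 1
G(2) = mex{1,0} = 2
G(3) = mex{2,1} = 0
G(4) = mex{0,2} = 1
G(5) = mex{1,0} = 2
G(6) = mex{2,1} = 0
G(7) = mex{0,2} = 1
G(8) = mex{1,0} = 2
G(9) = mex{2,1} = 0
G(10) = mex{0,2} = 1
G(11) = mex{1,0} = 2
G(12) = mex{2,1} = 0
G(13) = mex{0,2} = 1
G(14) = mex{1,0} = 2
G(15) = mex{2,1} = 0
G(16) = mex{0,2} = 1
G(17) = mex{1,0} = 2
G(18) = mex{2,1} = 0
G(19) = mex{0,2} = 1
G(20) = mex{1,0} = 2
G(21) = mex{2,1} = 0
G(22) = mex{0,2} = 1
G(23) = mex{1,0} = 2
G(24) = mex{2,1} = 0
G(25) = mex{0,2} = 1
G_A(25) = 1.
Stack B, S = {6, 8}:
n : 0 1 2 3 4 5 6 7
G : 0 0 0 0 0 0 1 1
G_B(7) = 1.
Combined Grundy value = 1 ⊕ 1 = 0.
A winning move leaves total XOR = 0, i.e. changes one component's Grundy value g to g ⊕ X where X is the current total.
Stack A: target g' = 1⊕0 = 1, but every legal move changes the Grundy value (mex property), so 0 moves.
Stack B: target g' = 1⊕0 = 1, but every legal move changes the Grundy value (mex property), so 0 moves.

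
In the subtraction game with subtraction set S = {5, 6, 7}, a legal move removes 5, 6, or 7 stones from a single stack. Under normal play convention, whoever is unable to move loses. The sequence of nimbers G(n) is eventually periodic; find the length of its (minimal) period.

n :  0  1  2  3  4  5  6  7  8  9 10 11 12 13 14 15 16 17 18 19 20 21 22 23 24 25
G :  0  0  0  0  0  1  1  1  1  1  2  2  0  0  0  0  0  1  1  1  1  1  2  2  0  0
G(n+12) = G(n) holds for n = 0,…,6 (a full window of length max(S) = 7), so the sequence is purely periodic with period 12.

12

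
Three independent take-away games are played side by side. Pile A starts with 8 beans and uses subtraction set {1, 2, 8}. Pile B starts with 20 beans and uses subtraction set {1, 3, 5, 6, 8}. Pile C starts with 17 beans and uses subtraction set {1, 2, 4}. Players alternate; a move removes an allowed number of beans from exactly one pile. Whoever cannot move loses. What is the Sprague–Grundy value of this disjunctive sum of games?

Pile A, S = {1, 2, 8}:
G(0) = 0
G(1) = mex{0} = 1
G(2) = mex{1,0} = 2
G(3) = mex{2,1} = 0
G(4) = mex{0,2} = 1
G(5) = mex{1,0} = 2
G(6) = mex{2,1} = 0
G(7) = mex{0,2} = 1
G(8) = mex{1,0,0} = 2
G_A(8) = 2.
Pile B, S = {1, 3, 5, 6, 8}:
n :  0  1  2  3  4  5  6  7  8  9 10 11 12 13 14 15 16 17 18 19 20
G :  0  1  0  1  0  1  2  3  2  3  2  0  1  0  1  0  1  2  3  2  3
G_B(20) = 3.
Pile C, S = {1, 2, 4}:
G(0) = 0
G(1) = mex{0} = 1
G(2) = mex{1,0} = 2
G(3) = mex{2,1} = 0
G(4) = mex{0,2,0} = 1
G(5) = mex{1,0,1} = 2
G(6) = mex{2,1,2} = 0
G(7) = mex{0,2,0} = 1
G(8) = mex{1,0,1} = 2
G(9) = mex{2,1,2} = 0
G(10) = mex{0,2,0} = 1
G(11) = mex{1,0,1} = 2
G(12) = mex{2,1,2} = 0
G(13) = mex{0,2,0} = 1
G(14) = mex{1,0,1} = 2
G(15) = mex{2,1,2} = 0
G(16) = mex{0,2,0} = 1
G(17) = mex{1,0,1} = 2
G_C(17) = 2.
Combined Grundy value = 2 ⊕ 3 ⊕ 2 = 3.

3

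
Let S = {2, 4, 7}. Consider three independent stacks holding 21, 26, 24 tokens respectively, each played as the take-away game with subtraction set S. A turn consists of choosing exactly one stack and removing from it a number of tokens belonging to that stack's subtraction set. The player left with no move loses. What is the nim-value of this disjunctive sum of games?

All stacks use S = {2, 4, 7}:
n :  0  1  2  3  4  5  6  7  8  9 10 11 12 13 14 15 16 17 18 19 20 21 22 23 24 25 26
G :  0  0  1  1  2  2  0  3  1  0  2  1  0  2  1  0  2  1  0  2  1  0  2  1  0  2  1
Stack A: G(21) = 0.
Stack B: G(26) = 1.
Stack C: G(24) = 0.
Combined Grundy value = 0 ⊕ 1 ⊕ 0 = 1.

1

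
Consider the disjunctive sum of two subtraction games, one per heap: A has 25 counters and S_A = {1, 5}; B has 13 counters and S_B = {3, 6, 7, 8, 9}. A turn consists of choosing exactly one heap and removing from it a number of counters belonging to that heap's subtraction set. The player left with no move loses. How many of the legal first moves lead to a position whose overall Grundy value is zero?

Heap A, S = {1, 5}:
G(0) = 0
G(1) = mex{0} = 1
G(2) = mex{1} = 0
G(3) = mex{0} = 1
G(4) = mex{1} = 0
G(5) = mex{0,0} = 1
G(6) = mex{1,1} = 0
G(7) = mex{0,0} = 1
G(8) = mex{1,1} = 0
G(9) = mex{0,0} = 1
G(10) = mex{1,1} = 0
G(11) = mex{0,0} = 1
G(12) = mex{1,1} = 0
G(13) = mex{0,0} = 1
G(14) = mex{1,1} = 0
G(15) = mex{0,0} = 1
G(16) = mex{1,1} = 0
G(17) = mex{0,0} = 1
G(18) = mex{1,1} = 0
G(19) = mex{0,0} = 1
G(20) = mex{1,1} = 0
G(21) = mex{0,0} = 1
G(22) = mex{1,1} = 0
G(23) = mex{0,0} = 1
G(24) = mex{1,1} = 0
G(25) = mex{0,0} = 1
G_A(25) = 1.
Heap B, S = {3, 6, 7, 8, 9}:
n :  0  1  2  3  4  5  6  7  8  9 10 11 12 13
G :  0  0  0  1  1  1  2  2  2  3  3  3  0  0
G_B(13) = 0.
Combined Grundy value = 1 ⊕ 0 = 1.
A winning move leaves total XOR = 0, i.e. changes one component's Grundy value g to g ⊕ X where X is the current total.
Heap A: need g' = 1⊕1 = 0. Options: 25−1→G=0, 25−5→G=0. Hits: 2.
Heap B: need g' = 0⊕1 = 1. Options: 13−3→G=3, 13−6→G=2, 13−7→G=2, 13−8→G=1, 13−9→G=1. Hits: 2.

4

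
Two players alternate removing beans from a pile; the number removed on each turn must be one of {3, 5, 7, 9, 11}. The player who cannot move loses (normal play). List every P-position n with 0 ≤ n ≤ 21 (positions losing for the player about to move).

0, 1, 2, 14, 15, 16

n :  0  1  2  3  4  5  6  7  8  9 10 11 12 13 14 15 16 17 18 19 20 21
G :  0  0  0  1  1  1  2  2  2  3  3  3  4  4  0  0  0  1  1  1  2  2
P-positions are exactly the n with G(n) = 0.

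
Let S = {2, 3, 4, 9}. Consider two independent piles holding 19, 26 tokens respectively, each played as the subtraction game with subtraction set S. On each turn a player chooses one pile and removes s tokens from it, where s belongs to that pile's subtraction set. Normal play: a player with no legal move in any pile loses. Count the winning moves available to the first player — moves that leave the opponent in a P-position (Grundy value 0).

All piles use S = {2, 3, 4, 9}:
n :  0  1  2  3  4  5  6  7  8  9 10 11 12 13 14 15 16 17 18 19 20 21 22 23 24 25 26
G :  0  0  1  1  2  2  0  0  1  1  2  2  0  0  1  1  2  2  0  0  1  1  2  2  0  0  1
Pile A: G(19) = 0.
Pile B: G(26) = 1.
Combined Grundy value = 0 ⊕ 1 = 1.
A winning move leaves total XOR = 0, i.e. changes one component's Grundy value g to g ⊕ X where X is the current total.
Pile A: need g' = 0⊕1 = 1. Options: 19−2→G=2, 19−3→G=2, 19−4→G=1, 19−9→G=2. Hits: 1.
Pile B: need g' = 1⊕1 = 0. Options: 26−2→G=0, 26−3→G=2, 26−4→G=2, 26−9→G=2. Hits: 1.

2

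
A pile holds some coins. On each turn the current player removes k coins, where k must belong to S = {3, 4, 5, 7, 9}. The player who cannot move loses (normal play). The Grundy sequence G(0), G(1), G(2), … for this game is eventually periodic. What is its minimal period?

n :  0  1  2  3  4  5  6  7  8  9 10 11 12 13 14 15 16 17 18 19 20 21 22 23 24 25
G :  0  0  0  1  1  1  2  2  2  3  3  3  0  0  0  1  1  1  2  2  2  3  3  3  0  0
G(n+12) = G(n) holds for n = 0,…,8 (a full window of length max(S) = 9), so the sequence is purely periodic with period 12.

12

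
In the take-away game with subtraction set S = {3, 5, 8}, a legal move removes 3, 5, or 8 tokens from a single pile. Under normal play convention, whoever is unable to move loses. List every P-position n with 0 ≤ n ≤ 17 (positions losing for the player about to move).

n :  0  1  2  3  4  5  6  7  8  9 10 11 12 13 14 15 16 17
G :  0  0  0  1  1  1  2  2  2  3  3  0  0  0  1  1  1  2
P-positions are exactly the n with G(n) = 0.

0, 1, 2, 11, 12, 13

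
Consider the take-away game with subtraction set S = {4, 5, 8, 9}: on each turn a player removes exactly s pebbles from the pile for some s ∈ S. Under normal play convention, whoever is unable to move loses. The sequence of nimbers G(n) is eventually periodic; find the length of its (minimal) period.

n :  0  1  2  3  4  5  6  7  8  9 10 11 12 13 14 15 16 17 18 19 20 21 22 23 24 25 26 27
G :  0  0  0  0  1  1  1  1  2  2  2  2  3  0  0  0  0  1  1  1  1  2  2  2  2  3  0  0
G(n+13) = G(n) holds for n = 0,…,8 (a full window of length max(S) = 9), so the sequence is purely periodic with period 13.

13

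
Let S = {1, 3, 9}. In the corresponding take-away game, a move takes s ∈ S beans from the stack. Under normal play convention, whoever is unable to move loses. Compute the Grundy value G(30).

0

G(0) = 0
G(1) = mex{0} = 1
G(2) = mex{1} = 0
G(3) = mex{0,0} = 1
G(4) = mex{1,1} = 0
G(5) = mex{0,0} = 1
G(6) = mex{1,1} = 0
G(7) = mex{0,0} = 1
G(8) = mex{1,1} = 0
G(9) = mex{0,0,0} = 1
G(10) = mex{1,1,1} = 0
G(11) = mex{0,0,0} = 1
G(12) = mex{1,1,1} = 0
G(13) = mex{0,0,0} = 1
G(14) = mex{1,1,1} = 0
G(15) = mex{0,0,0} = 1
G(16) = mex{1,1,1} = 0
G(17) = mex{0,0,0} = 1
G(18) = mex{1,1,1} = 0
G(19) = mex{0,0,0} = 1
G(20) = mex{1,1,1} = 0
G(21) = mex{0,0,0} = 1
G(22) = mex{1,1,1} = 0
G(23) = mex{0,0,0} = 1
G(24) = mex{1,1,1} = 0
G(25) = mex{0,0,0} = 1
G(26) = mex{1,1,1} = 0
G(27) = mex{0,0,0} = 1
G(28) = mex{1,1,1} = 0
G(29) = mex{0,0,0} = 1
G(30) = mex{1,1,1} = 0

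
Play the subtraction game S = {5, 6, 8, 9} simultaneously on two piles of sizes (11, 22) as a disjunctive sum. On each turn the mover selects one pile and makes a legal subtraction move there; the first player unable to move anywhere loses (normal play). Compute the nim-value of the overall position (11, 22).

3

All piles use S = {5, 6, 8, 9}:
G(0) = 0
G(1) = mex{} = 0
G(2) = mex{} = 0
G(3) = mex{} = 0
G(4) = mex{} = 0
G(5) = mex{0} = 1
G(6) = mex{0,0} = 1
G(7) = mex{0,0} = 1
G(8) = mex{0,0,0} = 1
G(9) = mex{0,0,0,0} = 1
G(10) = mex{1,0,0,0} = 2
G(11) = mex{1,1,0,0} = 2
G(12) = mex{1,1,0,0} = 2
G(13) = mex{1,1,1,0} = 2
G(14) = mex{1,1,1,1} = 0
G(15) = mex{2,1,1,1} = 0
G(16) = mex{2,2,1,1} = 0
G(17) = mex{2,2,1,1} = 0
G(18) = mex{2,2,2,1} = 0
G(19) = mex{0,2,2,2} = 1
G(20) = mex{0,0,2,2} = 1
G(21) = mex{0,0,2,2} = 1
G(22) = mex{0,0,0,2} = 1
Pile A: G(11) = 2.
Pile B: G(22) = 1.
Combined Grundy value = 2 ⊕ 1 = 3.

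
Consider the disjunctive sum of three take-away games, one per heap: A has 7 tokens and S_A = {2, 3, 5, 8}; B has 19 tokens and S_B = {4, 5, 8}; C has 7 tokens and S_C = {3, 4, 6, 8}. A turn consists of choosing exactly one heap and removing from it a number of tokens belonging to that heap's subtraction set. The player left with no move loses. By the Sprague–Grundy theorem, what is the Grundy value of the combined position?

Heap A, S = {2, 3, 5, 8}:
n : 0 1 2 3 4 5 6 7
G : 0 0 1 1 2 2 3 0
G_A(7) = 0.
Heap B, S = {4, 5, 8}:
n :  0  1  2  3  4  5  6  7  8  9 10 11 12 13 14 15 16 17 18 19
G :  0  0  0  0  1  1  1  1  2  2  2  2  0  0  0  0  1  1  1  1
G_B(19) = 1.
Heap C, S = {3, 4, 6, 8}:
n : 0 1 2 3 4 5 6 7
G : 0 0 0 1 1 1 2 2
G_C(7) = 2.
Combined Grundy value = 0 ⊕ 1 ⊕ 2 = 3.

3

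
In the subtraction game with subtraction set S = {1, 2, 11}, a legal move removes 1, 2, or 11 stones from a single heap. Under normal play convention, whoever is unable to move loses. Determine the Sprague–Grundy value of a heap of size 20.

G(0) = 0
G(1) = mex{0} = 1
G(2) = mex{1,0} = 2
G(3) = mex{2,1} = 0
G(4) = mex{0,2} = 1
G(5) = mex{1,0} = 2
G(6) = mex{2,1} = 0
G(7) = mex{0,2} = 1
G(8) = mex{1,0} = 2
G(9) = mex{2,1} = 0
G(10) = mex{0,2} = 1
G(11) = mex{1,0,0} = 2
G(12) = mex{2,1,1} = 0
G(13) = mex{0,2,2} = 1
G(14) = mex{1,0,0} = 2
G(15) = mex{2,1,1} = 0
G(16) = mex{0,2,2} = 1
G(17) = mex{1,0,0} = 2
G(18) = mex{2,1,1} = 0
G(19) = mex{0,2,2} = 1
G(20) = mex{1,0,0} = 2

2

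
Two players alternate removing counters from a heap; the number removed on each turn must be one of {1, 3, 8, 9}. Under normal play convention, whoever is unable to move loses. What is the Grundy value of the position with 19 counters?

n :  0  1  2  3  4  5  6  7  8  9 10 11 12 13 14 15 16 17 18 19
G :  0  1  0  1  0  1  0  1  2  3  2  3  2  3  2  3  0  1  0  1

1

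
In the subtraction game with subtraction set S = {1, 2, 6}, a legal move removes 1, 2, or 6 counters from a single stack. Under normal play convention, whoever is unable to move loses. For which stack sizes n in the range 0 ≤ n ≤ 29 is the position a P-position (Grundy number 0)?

n :  0  1  2  3  4  5  6  7  8  9 10 11 12 13 14 15 16 17 18 19 20 21 22 23 24 25 26 27 28 29
G :  0  1  2  0  1  2  3  0  1  2  0  1  2  3  0  1  2  0  1  2  3  0  1  2  0  1  2  3  0  1
P-positions are exactly the n with G(n) = 0.

0, 3, 7, 10, 14, 17, 21, 24, 28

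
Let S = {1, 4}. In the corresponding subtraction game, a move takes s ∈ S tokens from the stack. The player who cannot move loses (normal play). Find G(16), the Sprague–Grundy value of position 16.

1

n :  0  1  2  3  4  5  6  7  8  9 10 11 12 13 14 15 16
G :  0  1  0  1  2  0  1  0  1  2  0  1  0  1  2  0  1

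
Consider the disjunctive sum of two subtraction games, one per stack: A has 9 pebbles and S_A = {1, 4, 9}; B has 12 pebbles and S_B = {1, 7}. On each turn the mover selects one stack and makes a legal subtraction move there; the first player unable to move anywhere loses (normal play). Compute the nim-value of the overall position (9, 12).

2

Stack A, S = {1, 4, 9}:
G(0) = 0
G(1) = mex{0} = 1
G(2) = mex{1} = 0
G(3) = mex{0} = 1
G(4) = mex{1,0} = 2
G(5) = mex{2,1} = 0
G(6) = mex{0,0} = 1
G(7) = mex{1,1} = 0
G(8) = mex{0,2} = 1
G(9) = mex{1,0,0} = 2
G_A(9) = 2.
Stack B, S = {1, 7}:
G(0) = 0
G(1) = mex{0} = 1
G(2) = mex{1} = 0
G(3) = mex{0} = 1
G(4) = mex{1} = 0
G(5) = mex{0} = 1
G(6) = mex{1} = 0
G(7) = mex{0,0} = 1
G(8) = mex{1,1} = 0
G(9) = mex{0,0} = 1
G(10) = mex{1,1} = 0
G(11) = mex{0,0} = 1
G(12) = mex{1,1} = 0
G_B(12) = 0.
Combined Grundy value = 2 ⊕ 0 = 2.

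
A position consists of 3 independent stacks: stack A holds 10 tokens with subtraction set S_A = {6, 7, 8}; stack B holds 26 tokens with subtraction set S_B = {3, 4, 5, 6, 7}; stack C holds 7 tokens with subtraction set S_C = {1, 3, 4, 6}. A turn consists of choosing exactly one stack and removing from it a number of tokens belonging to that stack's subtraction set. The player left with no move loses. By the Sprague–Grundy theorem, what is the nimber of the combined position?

Stack A, S = {6, 7, 8}:
G(0) = 0
G(1) = mex{} = 0
G(2) = mex{} = 0
G(3) = mex{} = 0
G(4) = mex{} = 0
G(5) = mex{} = 0
G(6) = mex{0} = 1
G(7) = mex{0,0} = 1
G(8) = mex{0,0,0} = 1
G(9) = mex{0,0,0} = 1
G(10) = mex{0,0,0} = 1
G_A(10) = 1.
Stack B, S = {3, 4, 5, 6, 7}:
G(0) = 0
G(1) = mex{} = 0
G(2) = mex{} = 0
G(3) = mex{0} = 1
G(4) = mex{0,0} = 1
G(5) = mex{0,0,0} = 1
G(6) = mex{1,0,0,0} = 2
G(7) = mex{1,1,0,0,0} = 2
G(8) = mex{1,1,1,0,0} = 2
G(9) = mex{2,1,1,1,0} = 3
G(10) = mex{2,2,1,1,1} = 0
G(11) = mex{2,2,2,1,1} = 0
G(12) = mex{3,2,2,2,1} = 0
G(13) = mex{0,3,2,2,2} = 1
G(14) = mex{0,0,3,2,2} = 1
G(15) = mex{0,0,0,3,2} = 1
G(16) = mex{1,0,0,0,3} = 2
G(17) = mex{1,1,0,0,0} = 2
G(18) = mex{1,1,1,0,0} = 2
G(19) = mex{2,1,1,1,0} = 3
G(20) = mex{2,2,1,1,1} = 0
G(21) = mex{2,2,2,1,1} = 0
G(22) = mex{3,2,2,2,1} = 0
G(23) = mex{0,3,2,2,2} = 1
G(24) = mex{0,0,3,2,2} = 1
G(25) = mex{0,0,0,3,2} = 1
G(26) = mex{1,0,0,0,3} = 2
G_B(26) = 2.
Stack C, S = {1, 3, 4, 6}:
G(0) = 0
G(1) = mex{0} = 1
G(2) = mex{1} = 0
G(3) = mex{0,0} = 1
G(4) = mex{1,1,0} = 2
G(5) = mex{2,0,1} = 3
G(6) = mex{3,1,0,0} = 2
G(7) = mex{2,2,1,1} = 0
G_C(7) = 0.
Combined Grundy value = 1 ⊕ 2 ⊕ 0 = 3.

3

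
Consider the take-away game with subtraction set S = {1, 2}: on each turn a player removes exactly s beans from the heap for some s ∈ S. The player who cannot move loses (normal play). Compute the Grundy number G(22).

1

n :  0  1  2  3  4  5  6  7  8  9 10 11 12 13 14 15 16 17 18 19 20 21 22
G :  0  1  2  0  1  2  0  1  2  0  1  2  0  1  2  0  1  2  0  1  2  0  1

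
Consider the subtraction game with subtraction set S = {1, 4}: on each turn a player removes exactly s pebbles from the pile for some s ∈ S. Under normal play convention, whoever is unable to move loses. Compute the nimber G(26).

1

G(0) = 0
G(1) = mex{0} = 1
G(2) = mex{1} = 0
G(3) = mex{0} = 1
G(4) = mex{1,0} = 2
G(5) = mex{2,1} = 0
G(6) = mex{0,0} = 1
G(7) = mex{1,1} = 0
G(8) = mex{0,2} = 1
G(9) = mex{1,0} = 2
G(10) = mex{2,1} = 0
G(11) = mex{0,0} = 1
G(12) = mex{1,1} = 0
G(13) = mex{0,2} = 1
G(14) = mex{1,0} = 2
G(15) = mex{2,1} = 0
G(16) = mex{0,0} = 1
G(17) = mex{1,1} = 0
G(18) = mex{0,2} = 1
G(19) = mex{1,0} = 2
G(20) = mex{2,1} = 0
G(21) = mex{0,0} = 1
G(22) = mex{1,1} = 0
G(23) = mex{0,2} = 1
G(24) = mex{1,0} = 2
G(25) = mex{2,1} = 0
G(26) = mex{0,0} = 1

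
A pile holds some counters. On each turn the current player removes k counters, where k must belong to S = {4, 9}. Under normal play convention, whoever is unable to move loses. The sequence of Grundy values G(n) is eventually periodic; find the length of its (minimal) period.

n :  0  1  2  3  4  5  6  7  8  9 10 11 12 13 14 15 16 17 18 19 20 21 22 23 24 25 26 27
G :  0  0  0  0  1  1  1  1  0  2  2  2  1  0  0  0  0  1  1  1  1  0  2  2  2  1  0  0
G(n+13) = G(n) holds for n = 0,…,8 (a full window of length max(S) = 9), so the sequence is purely periodic with period 13.

13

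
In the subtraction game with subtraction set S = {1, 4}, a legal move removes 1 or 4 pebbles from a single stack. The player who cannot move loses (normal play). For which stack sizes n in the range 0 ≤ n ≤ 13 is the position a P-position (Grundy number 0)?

0, 2, 5, 7, 10, 12

n :  0  1  2  3  4  5  6  7  8  9 10 11 12 13
G :  0  1  0  1  2  0  1  0  1  2  0  1  0  1
P-positions are exactly the n with G(n) = 0.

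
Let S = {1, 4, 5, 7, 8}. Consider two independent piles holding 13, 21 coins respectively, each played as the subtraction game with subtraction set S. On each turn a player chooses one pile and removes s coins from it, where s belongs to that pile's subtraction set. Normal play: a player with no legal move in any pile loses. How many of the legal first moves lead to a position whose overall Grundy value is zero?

2

All piles use S = {1, 4, 5, 7, 8}:
n :  0  1  2  3  4  5  6  7  8  9 10 11 12 13 14 15 16 17 18 19 20 21
G :  0  1  0  1  2  3  2  3  4  5  4  0  1  0  1  2  3  2  3  4  5  4
Pile A: G(13) = 0.
Pile B: G(21) = 4.
Combined Grundy value = 0 ⊕ 4 = 4.
A winning move leaves total XOR = 0, i.e. changes one component's Grundy value g to g ⊕ X where X is the current total.
Pile A: need g' = 0⊕4 = 4. Options: 13−1→G=1, 13−4→G=5, 13−5→G=4, 13−7→G=2, 13−8→G=3. Hits: 1.
Pile B: need g' = 4⊕4 = 0. Options: 21−1→G=5, 21−4→G=2, 21−5→G=3, 21−7→G=1, 21−8→G=0. Hits: 1.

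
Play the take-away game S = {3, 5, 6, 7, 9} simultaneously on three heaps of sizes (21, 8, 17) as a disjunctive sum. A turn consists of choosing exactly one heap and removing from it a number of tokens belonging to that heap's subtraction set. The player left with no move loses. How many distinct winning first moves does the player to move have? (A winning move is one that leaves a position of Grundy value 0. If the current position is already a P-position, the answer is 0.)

0

All heaps use S = {3, 5, 6, 7, 9}:
n :  0  1  2  3  4  5  6  7  8  9 10 11 12 13 14 15 16 17 18 19 20 21
G :  0  0  0  1  1  1  2  2  2  3  3  3  0  0  0  1  1  1  2  2  2  3
Heap A: G(21) = 3.
Heap B: G(8) = 2.
Heap C: G(17) = 1.
Combined Grundy value = 3 ⊕ 2 ⊕ 1 = 0.
A winning move leaves total XOR = 0, i.e. changes one component's Grundy value g to g ⊕ X where X is the current total.
Heap A: target g' = 3⊕0 = 3, but every legal move changes the Grundy value (mex property), so 0 moves.
Heap B: target g' = 2⊕0 = 2, but every legal move changes the Grundy value (mex property), so 0 moves.
Heap C: target g' = 1⊕0 = 1, but every legal move changes the Grundy value (mex property), so 0 moves.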